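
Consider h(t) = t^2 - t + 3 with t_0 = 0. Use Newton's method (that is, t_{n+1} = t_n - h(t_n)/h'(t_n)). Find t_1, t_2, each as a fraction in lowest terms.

h'(t) = 2t - 1.
h(0) = 3, h'(0) = -1, so t_1 = 0 - 3/(-1) = 3.
h(3) = 9, h'(3) = 5, so t_2 = 3 - 9/5 = 6/5.

t_1 = 3, t_2 = 6/5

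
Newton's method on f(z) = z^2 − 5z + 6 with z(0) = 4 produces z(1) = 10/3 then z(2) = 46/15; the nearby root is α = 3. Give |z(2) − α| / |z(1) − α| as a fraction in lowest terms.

1/5

z(1) − α = 10/3 − 3 = 1/3, so |z(1) − α| = 1/3.
z(2) − α = 46/15 − 3 = 1/15, so |z(2) − α| = 1/15.
Ratio = (1/15) / (1/3) = 1/5.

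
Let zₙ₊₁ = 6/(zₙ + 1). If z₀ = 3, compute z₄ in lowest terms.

z₁ = 6/(3 + 1) = 3/2.
z₂ = 6/(3/2 + 1) = 12/5.
z₃ = 6/(12/5 + 1) = 30/17.
z₄ = 6/(30/17 + 1) = 102/47.

102/47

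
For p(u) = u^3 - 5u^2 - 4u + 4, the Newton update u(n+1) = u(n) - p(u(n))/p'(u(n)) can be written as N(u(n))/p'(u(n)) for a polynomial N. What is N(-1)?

p'(u) = 3u^2 - 10u - 4.
N(u) = u·p'(u) - p(u) = u·(3u^2 - 10u - 4) - (u^3 - 5u^2 - 4u + 4) = 2u^3 - 5u^2 - 4.
N(-1) = -11.

-11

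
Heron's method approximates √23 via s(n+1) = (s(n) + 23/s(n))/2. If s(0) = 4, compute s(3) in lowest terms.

17913697/3735264

s(1) = (4 + 23/4)/2 = 39/8.
s(2) = (39/8 + 23/(39/8))/2 = 2993/624.
s(3) = (2993/624 + 23/(2993/624))/2 = 17913697/3735264.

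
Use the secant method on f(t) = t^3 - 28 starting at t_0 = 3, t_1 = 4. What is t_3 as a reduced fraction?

f(3) = -1, f(4) = 36. t_2 = 4 - 36·(4 - 3)/(36 - (-1)) = 112/37.
f(4) = 36, f(112/37) = -13356/50653. t_3 = (112/37) - (-13356/50653)·((112/37) - 4)/((-13356/50653) - 36) = 12901/4252.

12901/4252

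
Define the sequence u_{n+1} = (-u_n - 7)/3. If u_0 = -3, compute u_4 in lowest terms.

-143/81

u_1 = (-(-3) - 7)/3 = -4/3.
u_2 = (-(-4/3) - 7)/3 = -17/9.
u_3 = (-(-17/9) - 7)/3 = -46/27.
u_4 = (-(-46/27) - 7)/3 = -143/81.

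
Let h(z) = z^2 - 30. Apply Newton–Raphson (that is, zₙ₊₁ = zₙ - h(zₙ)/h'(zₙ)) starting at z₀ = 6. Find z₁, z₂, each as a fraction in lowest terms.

h'(z) = 2z.
h(6) = 6, h'(6) = 12, so z₁ = 6 - 6/12 = 11/2.
h(11/2) = 1/4, h'(11/2) = 11, so z₂ = (11/2) - (1/4)/11 = 241/44.

z₁ = 11/2, z₂ = 241/44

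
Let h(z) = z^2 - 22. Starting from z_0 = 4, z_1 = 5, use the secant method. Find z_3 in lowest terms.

136/29

h(4) = -6, h(5) = 3. z_2 = 5 - 3·(5 - 4)/(3 - (-6)) = 14/3.
h(5) = 3, h(14/3) = -2/9. z_3 = (14/3) - (-2/9)·((14/3) - 5)/((-2/9) - 3) = 136/29.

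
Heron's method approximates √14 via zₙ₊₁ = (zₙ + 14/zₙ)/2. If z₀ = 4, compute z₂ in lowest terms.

z₁ = (4 + 14/4)/2 = 15/4.
z₂ = (15/4 + 14/(15/4))/2 = 449/120.

449/120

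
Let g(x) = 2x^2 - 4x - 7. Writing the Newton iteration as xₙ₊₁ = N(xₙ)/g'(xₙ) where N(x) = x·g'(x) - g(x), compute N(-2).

g'(x) = 4x - 4.
N(x) = x·g'(x) - g(x) = x·(4x - 4) - (2x^2 - 4x - 7) = 2x^2 + 7.
N(-2) = 15.

15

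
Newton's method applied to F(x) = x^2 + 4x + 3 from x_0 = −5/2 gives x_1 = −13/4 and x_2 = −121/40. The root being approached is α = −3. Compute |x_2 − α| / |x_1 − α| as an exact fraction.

1/10

x_1 − α = −13/4 − (−3) = −13/4 + 3 = −1/4, so |x_1 − α| = 1/4.
x_2 − α = −121/40 − (−3) = −121/40 + 3 = −1/40, so |x_2 − α| = 1/40.
Ratio = (1/40) / (1/4) = 1/10.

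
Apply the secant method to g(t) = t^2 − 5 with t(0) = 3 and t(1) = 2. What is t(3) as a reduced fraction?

47/21

g(3) = 4, g(2) = −1. t(2) = 2 − (−1)·(2 − 3)/((−1) − 4) = 11/5.
g(2) = −1, g(11/5) = −4/25. t(3) = (11/5) − (−4/25)·((11/5) − 2)/((−4/25) − (−1)) = 47/21.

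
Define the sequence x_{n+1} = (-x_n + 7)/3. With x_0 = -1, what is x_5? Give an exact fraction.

428/243

x_1 = (-(-1) + 7)/3 = 8/3.
x_2 = (-(8/3) + 7)/3 = 13/9.
x_3 = (-(13/9) + 7)/3 = 50/27.
x_4 = (-(50/27) + 7)/3 = 139/81.
x_5 = (-(139/81) + 7)/3 = 428/243.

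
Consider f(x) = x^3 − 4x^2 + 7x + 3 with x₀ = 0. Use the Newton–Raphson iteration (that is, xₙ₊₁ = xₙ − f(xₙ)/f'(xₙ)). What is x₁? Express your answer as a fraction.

−3/7

f'(x) = 3x^2 − 8x + 7.
f(0) = 3, f'(0) = 7, so x₁ = 0 − 3/7 = −3/7.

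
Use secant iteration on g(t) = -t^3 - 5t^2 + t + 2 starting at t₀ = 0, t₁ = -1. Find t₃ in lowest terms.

-86/161

g(0) = 2, g(-1) = -3. t₂ = (-1) - (-3)·((-1) - 0)/((-3) - 2) = -2/5.
g(-1) = -3, g(-2/5) = 108/125. t₃ = (-2/5) - (108/125)·((-2/5) - (-1))/((108/125) - (-3)) = -86/161.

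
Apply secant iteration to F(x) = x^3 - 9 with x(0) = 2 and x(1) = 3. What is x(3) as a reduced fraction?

F(2) = -1, F(3) = 18. x(2) = 3 - 18·(3 - 2)/(18 - (-1)) = 39/19.
F(3) = 18, F(39/19) = -2412/6859. x(3) = (39/19) - (-2412/6859)·((39/19) - 3)/((-2412/6859) - 18) = 1609/777.

1609/777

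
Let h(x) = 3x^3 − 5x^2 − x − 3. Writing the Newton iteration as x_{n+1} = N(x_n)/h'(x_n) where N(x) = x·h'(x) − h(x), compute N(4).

307

h'(x) = 9x^2 − 10x − 1.
N(x) = x·h'(x) − h(x) = x·(9x^2 − 10x − 1) − (3x^3 − 5x^2 − x − 3) = 6x^3 − 5x^2 + 3.
N(4) = 307.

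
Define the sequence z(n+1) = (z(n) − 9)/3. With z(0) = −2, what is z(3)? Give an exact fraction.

z(1) = ((−2) − 9)/3 = −11/3.
z(2) = ((−11/3) − 9)/3 = −38/9.
z(3) = ((−38/9) − 9)/3 = −119/27.

−119/27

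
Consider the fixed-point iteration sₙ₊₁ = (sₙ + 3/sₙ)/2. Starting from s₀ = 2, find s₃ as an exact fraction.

s₁ = (2 + 3/2)/2 = 7/4.
s₂ = (7/4 + 3/(7/4))/2 = 97/56.
s₃ = (97/56 + 3/(97/56))/2 = 18817/10864.

18817/10864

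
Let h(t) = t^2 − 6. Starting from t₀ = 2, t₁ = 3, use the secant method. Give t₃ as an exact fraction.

h(2) = −2, h(3) = 3. t₂ = 3 − 3·(3 − 2)/(3 − (−2)) = 12/5.
h(3) = 3, h(12/5) = −6/25. t₃ = (12/5) − (−6/25)·((12/5) − 3)/((−6/25) − 3) = 22/9.

22/9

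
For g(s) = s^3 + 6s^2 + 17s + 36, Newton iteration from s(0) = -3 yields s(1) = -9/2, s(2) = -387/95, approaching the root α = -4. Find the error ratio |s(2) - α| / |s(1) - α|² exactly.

28/95

s(1) - α = -9/2 - (-4) = -9/2 + 4 = -1/2, so |s(1) - α| = 1/2.
s(2) - α = -387/95 - (-4) = -387/95 + 4 = -7/95, so |s(2) - α| = 7/95.
|s(1) - α|² = 1/4.
Ratio = (7/95) / (1/4) = 28/95.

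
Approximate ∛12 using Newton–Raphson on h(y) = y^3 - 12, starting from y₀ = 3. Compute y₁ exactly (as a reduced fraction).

h'(y) = 3y^2.
h(3) = 15, h'(3) = 27, so y₁ = 3 - 15/27 = 22/9.

22/9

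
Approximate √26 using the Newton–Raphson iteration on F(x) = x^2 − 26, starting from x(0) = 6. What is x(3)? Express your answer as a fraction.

7196593/1411368

F'(x) = 2x.
F(6) = 10, F'(6) = 12, so x(1) = 6 − 10/12 = 31/6.
F(31/6) = 25/36, F'(31/6) = 31/3, so x(2) = (31/6) − (25/36)/(31/3) = 1897/372.
F(1897/372) = 625/138384, F'(1897/372) = 1897/186, so x(3) = (1897/372) − (625/138384)/(1897/186) = 7196593/1411368.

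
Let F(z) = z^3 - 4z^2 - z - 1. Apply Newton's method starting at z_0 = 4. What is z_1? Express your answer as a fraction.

13/3

F'(z) = 3z^2 - 8z - 1.
F(4) = -5, F'(4) = 15, so z_1 = 4 - (-5)/15 = 13/3.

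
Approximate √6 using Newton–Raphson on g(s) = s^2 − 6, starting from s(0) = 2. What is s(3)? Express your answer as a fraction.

g'(s) = 2s.
g(2) = −2, g'(2) = 4, so s(1) = 2 − (−2)/4 = 5/2.
g(5/2) = 1/4, g'(5/2) = 5, so s(2) = (5/2) − (1/4)/5 = 49/20.
g(49/20) = 1/400, g'(49/20) = 49/10, so s(3) = (49/20) − (1/400)/(49/10) = 4801/1960.

4801/1960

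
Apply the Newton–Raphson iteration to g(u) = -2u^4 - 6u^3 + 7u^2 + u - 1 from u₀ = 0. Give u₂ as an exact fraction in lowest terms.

g'(u) = -8u^3 - 18u^2 + 14u + 1.
g(0) = -1, g'(0) = 1, so u₁ = 0 - (-1)/1 = 1.
g(1) = -1, g'(1) = -11, so u₂ = 1 - (-1)/(-11) = 10/11.

10/11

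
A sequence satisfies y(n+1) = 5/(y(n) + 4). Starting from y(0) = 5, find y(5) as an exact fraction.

5205/5209

y(1) = 5/(5 + 4) = 5/9.
y(2) = 5/(5/9 + 4) = 45/41.
y(3) = 5/(45/41 + 4) = 205/209.
y(4) = 5/(205/209 + 4) = 1045/1041.
y(5) = 5/(1045/1041 + 4) = 5205/5209.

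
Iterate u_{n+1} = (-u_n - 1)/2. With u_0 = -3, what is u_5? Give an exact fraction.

-1/4

u_1 = (-(-3) - 1)/2 = 1.
u_2 = (-1 - 1)/2 = -1.
u_3 = (-(-1) - 1)/2 = 0.
u_4 = (-0 - 1)/2 = -1/2.
u_5 = (-(-1/2) - 1)/2 = -1/4.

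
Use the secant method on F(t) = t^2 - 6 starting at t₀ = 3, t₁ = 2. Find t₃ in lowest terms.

F(3) = 3, F(2) = -2. t₂ = 2 - (-2)·(2 - 3)/((-2) - 3) = 12/5.
F(2) = -2, F(12/5) = -6/25. t₃ = (12/5) - (-6/25)·((12/5) - 2)/((-6/25) - (-2)) = 27/11.

27/11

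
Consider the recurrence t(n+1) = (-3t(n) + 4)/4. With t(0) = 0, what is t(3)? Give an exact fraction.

t(1) = (-3·0 + 4)/4 = 1.
t(2) = (-3·1 + 4)/4 = 1/4.
t(3) = (-3·(1/4) + 4)/4 = 13/16.

13/16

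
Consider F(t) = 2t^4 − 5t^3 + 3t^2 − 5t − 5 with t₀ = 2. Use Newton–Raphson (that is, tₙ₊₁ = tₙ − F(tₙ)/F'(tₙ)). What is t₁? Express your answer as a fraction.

F'(t) = 8t^3 − 15t^2 + 6t − 5.
F(2) = −11, F'(2) = 11, so t₁ = 2 − (−11)/11 = 3.

3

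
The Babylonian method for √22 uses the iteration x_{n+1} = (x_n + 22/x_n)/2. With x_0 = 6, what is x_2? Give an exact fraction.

1633/348

x_1 = (6 + 22/6)/2 = 29/6.
x_2 = (29/6 + 22/(29/6))/2 = 1633/348.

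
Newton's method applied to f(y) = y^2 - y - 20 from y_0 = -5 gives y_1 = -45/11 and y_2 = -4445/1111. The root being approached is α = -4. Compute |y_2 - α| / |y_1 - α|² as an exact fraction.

11/101

y_1 - α = -45/11 - (-4) = -45/11 + 4 = -1/11, so |y_1 - α| = 1/11.
y_2 - α = -4445/1111 - (-4) = -4445/1111 + 4 = -1/1111, so |y_2 - α| = 1/1111.
|y_1 - α|² = 1/121.
Ratio = (1/1111) / (1/121) = 11/101.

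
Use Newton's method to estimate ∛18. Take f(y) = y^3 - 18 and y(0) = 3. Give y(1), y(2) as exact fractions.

f'(y) = 3y^2.
f(3) = 9, f'(3) = 27, so y(1) = 3 - 9/27 = 8/3.
f(8/3) = 26/27, f'(8/3) = 64/3, so y(2) = (8/3) - (26/27)/(64/3) = 755/288.

y(1) = 8/3, y(2) = 755/288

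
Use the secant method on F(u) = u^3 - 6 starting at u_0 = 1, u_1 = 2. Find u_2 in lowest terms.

12/7

F(1) = -5, F(2) = 2. u_2 = 2 - 2·(2 - 1)/(2 - (-5)) = 12/7.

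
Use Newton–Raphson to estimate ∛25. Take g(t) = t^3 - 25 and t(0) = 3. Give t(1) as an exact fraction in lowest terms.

79/27

g'(t) = 3t^2.
g(3) = 2, g'(3) = 27, so t(1) = 3 - 2/27 = 79/27.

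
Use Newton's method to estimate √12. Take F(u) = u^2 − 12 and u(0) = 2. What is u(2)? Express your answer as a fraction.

F'(u) = 2u.
F(2) = −8, F'(2) = 4, so u(1) = 2 − (−8)/4 = 4.
F(4) = 4, F'(4) = 8, so u(2) = 4 − 4/8 = 7/2.

7/2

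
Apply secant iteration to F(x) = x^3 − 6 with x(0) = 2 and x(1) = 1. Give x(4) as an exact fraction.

11044753/6091098

F(2) = 2, F(1) = −5. x(2) = 1 − (−5)·(1 − 2)/((−5) − 2) = 12/7.
F(1) = −5, F(12/7) = −330/343. x(3) = (12/7) − (−330/343)·((12/7) − 1)/((−330/343) − (−5)) = 522/277.
F(12/7) = −330/343, F(522/277) = 14713050/21253933. x(4) = (522/277) − (14713050/21253933)·((522/277) − (12/7))/((14713050/21253933) − (−330/343)) = 11044753/6091098.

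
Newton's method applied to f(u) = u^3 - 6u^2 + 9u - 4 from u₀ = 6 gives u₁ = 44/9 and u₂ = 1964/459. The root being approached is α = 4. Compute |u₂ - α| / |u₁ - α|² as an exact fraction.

u₁ - α = 44/9 - 4 = 8/9, so |u₁ - α| = 8/9.
u₂ - α = 1964/459 - 4 = 128/459, so |u₂ - α| = 128/459.
|u₁ - α|² = 64/81.
Ratio = (128/459) / (64/81) = 6/17.

6/17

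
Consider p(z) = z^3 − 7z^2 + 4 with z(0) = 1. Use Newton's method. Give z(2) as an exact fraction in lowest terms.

10103/12573

p'(z) = 3z^2 − 14z.
p(1) = −2, p'(1) = −11, so z(1) = 1 − (−2)/(−11) = 9/11.
p(9/11) = −184/1331, p'(9/11) = −1143/121, so z(2) = (9/11) − (−184/1331)/(−1143/121) = 10103/12573.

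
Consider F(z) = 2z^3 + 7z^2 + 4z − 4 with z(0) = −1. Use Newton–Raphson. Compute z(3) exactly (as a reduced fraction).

−2609/1343

F'(z) = 6z^2 + 14z + 4.
F(−1) = −3, F'(−1) = −4, so z(1) = (−1) − (−3)/(−4) = −7/4.
F(−7/4) = −9/32, F'(−7/4) = −17/8, so z(2) = (−7/4) − (−9/32)/(−17/8) = −32/17.
F(−32/17) = −324/4913, F'(−32/17) = −316/289, so z(3) = (−32/17) − (−324/4913)/(−316/289) = −2609/1343.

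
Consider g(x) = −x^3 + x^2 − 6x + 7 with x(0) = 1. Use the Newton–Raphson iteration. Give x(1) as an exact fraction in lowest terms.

8/7

g'(x) = −3x^2 + 2x − 6.
g(1) = 1, g'(1) = −7, so x(1) = 1 − 1/(−7) = 8/7.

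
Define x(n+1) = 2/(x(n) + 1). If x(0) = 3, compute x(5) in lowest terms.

26/27

x(1) = 2/(3 + 1) = 1/2.
x(2) = 2/(1/2 + 1) = 4/3.
x(3) = 2/(4/3 + 1) = 6/7.
x(4) = 2/(6/7 + 1) = 14/13.
x(5) = 2/(14/13 + 1) = 26/27.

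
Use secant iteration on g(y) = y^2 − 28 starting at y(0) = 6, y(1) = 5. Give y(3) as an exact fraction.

g(6) = 8, g(5) = −3. y(2) = 5 − (−3)·(5 − 6)/((−3) − 8) = 58/11.
g(5) = −3, g(58/11) = −24/121. y(3) = (58/11) − (−24/121)·((58/11) − 5)/((−24/121) − (−3)) = 598/113.

598/113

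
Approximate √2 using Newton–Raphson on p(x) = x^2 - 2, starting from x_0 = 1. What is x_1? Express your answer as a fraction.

p'(x) = 2x.
p(1) = -1, p'(1) = 2, so x_1 = 1 - (-1)/2 = 3/2.

3/2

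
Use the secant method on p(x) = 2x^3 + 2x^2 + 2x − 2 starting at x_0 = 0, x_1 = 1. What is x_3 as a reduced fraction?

p(0) = −2, p(1) = 4. x_2 = 1 − 4·(1 − 0)/(4 − (−2)) = 1/3.
p(1) = 4, p(1/3) = −28/27. x_3 = (1/3) − (−28/27)·((1/3) − 1)/((−28/27) − 4) = 8/17.

8/17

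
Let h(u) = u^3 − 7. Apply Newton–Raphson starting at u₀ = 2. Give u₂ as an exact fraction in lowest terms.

18215/9522

h'(u) = 3u^2.
h(2) = 1, h'(2) = 12, so u₁ = 2 − 1/12 = 23/12.
h(23/12) = 71/1728, h'(23/12) = 529/48, so u₂ = (23/12) − (71/1728)/(529/48) = 18215/9522.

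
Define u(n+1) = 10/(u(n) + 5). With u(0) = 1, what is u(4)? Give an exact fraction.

u(1) = 10/(1 + 5) = 5/3.
u(2) = 10/(5/3 + 5) = 3/2.
u(3) = 10/(3/2 + 5) = 20/13.
u(4) = 10/(20/13 + 5) = 26/17.

26/17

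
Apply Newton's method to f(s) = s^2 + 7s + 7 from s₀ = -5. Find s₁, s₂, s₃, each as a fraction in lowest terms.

f'(s) = 2s + 7.
f(-5) = -3, f'(-5) = -3, so s₁ = (-5) - (-3)/(-3) = -6.
f(-6) = 1, f'(-6) = -5, so s₂ = (-6) - 1/(-5) = -29/5.
f(-29/5) = 1/25, f'(-29/5) = -23/5, so s₃ = (-29/5) - (1/25)/(-23/5) = -666/115.

s₁ = -6, s₂ = -29/5, s₃ = -666/115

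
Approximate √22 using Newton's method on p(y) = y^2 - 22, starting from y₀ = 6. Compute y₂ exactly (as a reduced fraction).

1633/348

p'(y) = 2y.
p(6) = 14, p'(6) = 12, so y₁ = 6 - 14/12 = 29/6.
p(29/6) = 49/36, p'(29/6) = 29/3, so y₂ = (29/6) - (49/36)/(29/3) = 1633/348.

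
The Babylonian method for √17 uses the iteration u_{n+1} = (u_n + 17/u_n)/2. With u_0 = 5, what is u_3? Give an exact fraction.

187457/45465

u_1 = (5 + 17/5)/2 = 21/5.
u_2 = (21/5 + 17/(21/5))/2 = 433/105.
u_3 = (433/105 + 17/(433/105))/2 = 187457/45465.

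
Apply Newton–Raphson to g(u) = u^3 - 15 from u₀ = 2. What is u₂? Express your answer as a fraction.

42751/17298

g'(u) = 3u^2.
g(2) = -7, g'(2) = 12, so u₁ = 2 - (-7)/12 = 31/12.
g(31/12) = 3871/1728, g'(31/12) = 961/48, so u₂ = (31/12) - (3871/1728)/(961/48) = 42751/17298.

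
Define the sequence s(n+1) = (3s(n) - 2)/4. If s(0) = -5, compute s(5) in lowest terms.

s(1) = (3·(-5) - 2)/4 = -17/4.
s(2) = (3·(-17/4) - 2)/4 = -59/16.
s(3) = (3·(-59/16) - 2)/4 = -209/64.
s(4) = (3·(-209/64) - 2)/4 = -755/256.
s(5) = (3·(-755/256) - 2)/4 = -2777/1024.

-2777/1024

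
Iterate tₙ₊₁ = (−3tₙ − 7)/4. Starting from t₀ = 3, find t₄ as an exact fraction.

17/64

t₁ = (−3·3 − 7)/4 = −4.
t₂ = (−3·(−4) − 7)/4 = 5/4.
t₃ = (−3·(5/4) − 7)/4 = −43/16.
t₄ = (−3·(−43/16) − 7)/4 = 17/64.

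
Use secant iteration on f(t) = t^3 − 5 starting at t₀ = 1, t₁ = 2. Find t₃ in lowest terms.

f(1) = −4, f(2) = 3. t₂ = 2 − 3·(2 − 1)/(3 − (−4)) = 11/7.
f(2) = 3, f(11/7) = −384/343. t₃ = (11/7) − (−384/343)·((11/7) − 2)/((−384/343) − 3) = 265/157.

265/157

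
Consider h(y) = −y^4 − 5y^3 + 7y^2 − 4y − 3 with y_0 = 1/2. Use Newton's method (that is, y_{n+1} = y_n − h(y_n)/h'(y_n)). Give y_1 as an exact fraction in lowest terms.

−53/20

h'(y) = −4y^3 − 15y^2 + 14y − 4.
h(1/2) = −63/16, h'(1/2) = −5/4, so y_1 = (1/2) − (−63/16)/(−5/4) = −53/20.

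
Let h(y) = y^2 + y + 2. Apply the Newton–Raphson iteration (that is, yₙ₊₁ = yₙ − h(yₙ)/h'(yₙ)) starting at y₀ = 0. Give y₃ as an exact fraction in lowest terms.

h'(y) = 2y + 1.
h(0) = 2, h'(0) = 1, so y₁ = 0 − 2/1 = −2.
h(−2) = 4, h'(−2) = −3, so y₂ = (−2) − 4/(−3) = −2/3.
h(−2/3) = 16/9, h'(−2/3) = −1/3, so y₃ = (−2/3) − (16/9)/(−1/3) = 14/3.

14/3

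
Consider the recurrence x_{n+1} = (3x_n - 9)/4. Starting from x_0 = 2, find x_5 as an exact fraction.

x_1 = (3·2 - 9)/4 = -3/4.
x_2 = (3·(-3/4) - 9)/4 = -45/16.
x_3 = (3·(-45/16) - 9)/4 = -279/64.
x_4 = (3·(-279/64) - 9)/4 = -1413/256.
x_5 = (3·(-1413/256) - 9)/4 = -6543/1024.

-6543/1024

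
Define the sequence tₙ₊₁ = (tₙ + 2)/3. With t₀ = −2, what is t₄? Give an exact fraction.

26/27

t₁ = ((−2) + 2)/3 = 0.
t₂ = (0 + 2)/3 = 2/3.
t₃ = ((2/3) + 2)/3 = 8/9.
t₄ = ((8/9) + 2)/3 = 26/27.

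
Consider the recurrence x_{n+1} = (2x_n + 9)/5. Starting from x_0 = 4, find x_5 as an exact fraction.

9407/3125

x_1 = (2·4 + 9)/5 = 17/5.
x_2 = (2·(17/5) + 9)/5 = 79/25.
x_3 = (2·(79/25) + 9)/5 = 383/125.
x_4 = (2·(383/125) + 9)/5 = 1891/625.
x_5 = (2·(1891/625) + 9)/5 = 9407/3125.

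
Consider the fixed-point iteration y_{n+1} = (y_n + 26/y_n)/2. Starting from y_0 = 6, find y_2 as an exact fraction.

y_1 = (6 + 26/6)/2 = 31/6.
y_2 = (31/6 + 26/(31/6))/2 = 1897/372.

1897/372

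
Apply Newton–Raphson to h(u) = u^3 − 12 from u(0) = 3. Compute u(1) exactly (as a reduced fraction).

h'(u) = 3u^2.
h(3) = 15, h'(3) = 27, so u(1) = 3 − 15/27 = 22/9.

22/9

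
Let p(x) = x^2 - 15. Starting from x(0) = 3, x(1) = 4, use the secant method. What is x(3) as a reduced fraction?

213/55

p(3) = -6, p(4) = 1. x(2) = 4 - 1·(4 - 3)/(1 - (-6)) = 27/7.
p(4) = 1, p(27/7) = -6/49. x(3) = (27/7) - (-6/49)·((27/7) - 4)/((-6/49) - 1) = 213/55.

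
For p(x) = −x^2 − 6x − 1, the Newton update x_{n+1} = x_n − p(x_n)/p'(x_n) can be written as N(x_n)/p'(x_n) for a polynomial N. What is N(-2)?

p'(x) = −2x − 6.
N(x) = x·p'(x) − p(x) = x·(−2x − 6) − (−x^2 − 6x − 1) = −x^2 + 1.
N(-2) = −3.

−3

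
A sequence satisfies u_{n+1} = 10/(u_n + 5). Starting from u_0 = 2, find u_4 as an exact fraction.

118/77

u_1 = 10/(2 + 5) = 10/7.
u_2 = 10/(10/7 + 5) = 14/9.
u_3 = 10/(14/9 + 5) = 90/59.
u_4 = 10/(90/59 + 5) = 118/77.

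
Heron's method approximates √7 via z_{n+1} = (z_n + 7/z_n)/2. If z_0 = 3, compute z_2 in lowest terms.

127/48

z_1 = (3 + 7/3)/2 = 8/3.
z_2 = (8/3 + 7/(8/3))/2 = 127/48.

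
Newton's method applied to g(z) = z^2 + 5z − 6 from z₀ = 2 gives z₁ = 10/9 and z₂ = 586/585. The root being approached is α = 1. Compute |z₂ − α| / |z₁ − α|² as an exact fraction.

9/65

z₁ − α = 10/9 − 1 = 1/9, so |z₁ − α| = 1/9.
z₂ − α = 586/585 − 1 = 1/585, so |z₂ − α| = 1/585.
|z₁ − α|² = 1/81.
Ratio = (1/585) / (1/81) = 9/65.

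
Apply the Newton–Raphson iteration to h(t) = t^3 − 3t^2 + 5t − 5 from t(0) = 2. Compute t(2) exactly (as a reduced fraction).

h'(t) = 3t^2 − 6t + 5.
h(2) = 1, h'(2) = 5, so t(1) = 2 − 1/5 = 9/5.
h(9/5) = 14/125, h'(9/5) = 98/25, so t(2) = (9/5) − (14/125)/(98/25) = 62/35.

62/35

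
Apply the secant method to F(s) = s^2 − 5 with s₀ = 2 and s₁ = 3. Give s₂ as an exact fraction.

11/5

F(2) = −1, F(3) = 4. s₂ = 3 − 4·(3 − 2)/(4 − (−1)) = 11/5.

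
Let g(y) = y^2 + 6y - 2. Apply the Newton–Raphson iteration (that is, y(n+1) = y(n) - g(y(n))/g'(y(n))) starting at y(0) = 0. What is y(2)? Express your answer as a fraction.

g'(y) = 2y + 6.
g(0) = -2, g'(0) = 6, so y(1) = 0 - (-2)/6 = 1/3.
g(1/3) = 1/9, g'(1/3) = 20/3, so y(2) = (1/3) - (1/9)/(20/3) = 19/60.

19/60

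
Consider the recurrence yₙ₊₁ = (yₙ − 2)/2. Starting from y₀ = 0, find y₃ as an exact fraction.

−7/4

y₁ = (0 − 2)/2 = −1.
y₂ = ((−1) − 2)/2 = −3/2.
y₃ = ((−3/2) − 2)/2 = −7/4.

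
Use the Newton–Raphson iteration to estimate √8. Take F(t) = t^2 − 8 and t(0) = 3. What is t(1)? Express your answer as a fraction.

17/6

F'(t) = 2t.
F(3) = 1, F'(3) = 6, so t(1) = 3 − 1/6 = 17/6.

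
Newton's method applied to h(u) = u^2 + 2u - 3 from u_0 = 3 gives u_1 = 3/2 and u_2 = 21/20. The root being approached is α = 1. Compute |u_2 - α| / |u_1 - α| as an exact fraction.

u_1 - α = 3/2 - 1 = 1/2, so |u_1 - α| = 1/2.
u_2 - α = 21/20 - 1 = 1/20, so |u_2 - α| = 1/20.
Ratio = (1/20) / (1/2) = 1/10.

1/10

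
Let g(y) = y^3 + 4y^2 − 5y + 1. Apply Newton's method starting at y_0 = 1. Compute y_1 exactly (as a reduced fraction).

5/6

g'(y) = 3y^2 + 8y − 5.
g(1) = 1, g'(1) = 6, so y_1 = 1 − 1/6 = 5/6.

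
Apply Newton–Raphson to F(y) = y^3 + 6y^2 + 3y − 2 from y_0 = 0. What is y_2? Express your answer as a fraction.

142/333

F'(y) = 3y^2 + 12y + 3.
F(0) = −2, F'(0) = 3, so y_1 = 0 − (−2)/3 = 2/3.
F(2/3) = 80/27, F'(2/3) = 37/3, so y_2 = (2/3) − (80/27)/(37/3) = 142/333.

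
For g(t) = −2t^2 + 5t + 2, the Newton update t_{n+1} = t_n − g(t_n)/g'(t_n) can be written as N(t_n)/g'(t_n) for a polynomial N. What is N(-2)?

g'(t) = −4t + 5.
N(t) = t·g'(t) − g(t) = t·(−4t + 5) − (−2t^2 + 5t + 2) = −2t^2 − 2.
N(-2) = −10.

−10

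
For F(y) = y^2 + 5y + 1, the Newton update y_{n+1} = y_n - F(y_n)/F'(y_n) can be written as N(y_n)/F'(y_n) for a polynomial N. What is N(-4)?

15

F'(y) = 2y + 5.
N(y) = y·F'(y) - F(y) = y·(2y + 5) - (y^2 + 5y + 1) = y^2 - 1.
N(-4) = 15.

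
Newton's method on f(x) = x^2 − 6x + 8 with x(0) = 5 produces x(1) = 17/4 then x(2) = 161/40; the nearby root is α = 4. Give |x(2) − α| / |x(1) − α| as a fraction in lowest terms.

1/10

x(1) − α = 17/4 − 4 = 1/4, so |x(1) − α| = 1/4.
x(2) − α = 161/40 − 4 = 1/40, so |x(2) − α| = 1/40.
Ratio = (1/40) / (1/4) = 1/10.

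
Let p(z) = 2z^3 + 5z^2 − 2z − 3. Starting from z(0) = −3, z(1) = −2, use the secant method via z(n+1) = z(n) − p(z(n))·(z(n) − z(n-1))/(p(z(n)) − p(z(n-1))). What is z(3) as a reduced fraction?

−1959/677

p(−3) = −6, p(−2) = 5. z(2) = (−2) − 5·((−2) − (−3))/(5 − (−6)) = −27/11.
p(−2) = 5, p(−27/11) = 3270/1331. z(3) = (−27/11) − (3270/1331)·((−27/11) − (−2))/((3270/1331) − 5) = −1959/677.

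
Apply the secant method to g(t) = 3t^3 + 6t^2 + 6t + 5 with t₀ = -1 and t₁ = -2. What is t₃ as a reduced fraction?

g(-1) = 2, g(-2) = -7. t₂ = (-2) - (-7)·((-2) - (-1))/((-7) - 2) = -11/9.
g(-2) = -7, g(-11/9) = 280/243. t₃ = (-11/9) - (280/243)·((-11/9) - (-2))/((280/243) - (-7)) = -377/283.

-377/283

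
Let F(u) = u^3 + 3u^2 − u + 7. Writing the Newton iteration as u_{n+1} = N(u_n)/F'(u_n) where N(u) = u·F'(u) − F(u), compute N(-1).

F'(u) = 3u^2 + 6u − 1.
N(u) = u·F'(u) − F(u) = u·(3u^2 + 6u − 1) − (u^3 + 3u^2 − u + 7) = 2u^3 + 3u^2 − 7.
N(-1) = −6.

−6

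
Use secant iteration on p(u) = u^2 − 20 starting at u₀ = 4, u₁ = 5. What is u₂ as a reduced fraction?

40/9

p(4) = −4, p(5) = 5. u₂ = 5 − 5·(5 − 4)/(5 − (−4)) = 40/9.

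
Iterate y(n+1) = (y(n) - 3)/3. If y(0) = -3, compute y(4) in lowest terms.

y(1) = ((-3) - 3)/3 = -2.
y(2) = ((-2) - 3)/3 = -5/3.
y(3) = ((-5/3) - 3)/3 = -14/9.
y(4) = ((-14/9) - 3)/3 = -41/27.

-41/27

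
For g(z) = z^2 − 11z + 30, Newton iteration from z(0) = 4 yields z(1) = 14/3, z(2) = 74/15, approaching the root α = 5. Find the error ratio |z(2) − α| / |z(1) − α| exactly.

z(1) − α = 14/3 − 5 = −1/3, so |z(1) − α| = 1/3.
z(2) − α = 74/15 − 5 = −1/15, so |z(2) − α| = 1/15.
Ratio = (1/15) / (1/3) = 1/5.

1/5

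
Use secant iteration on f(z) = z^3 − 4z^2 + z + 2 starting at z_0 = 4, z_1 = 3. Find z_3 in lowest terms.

f(4) = 6, f(3) = −4. z_2 = 3 − (−4)·(3 − 4)/((−4) − 6) = 17/5.
f(3) = −4, f(17/5) = −192/125. z_3 = (17/5) − (−192/125)·((17/5) − 3)/((−192/125) − (−4)) = 281/77.

281/77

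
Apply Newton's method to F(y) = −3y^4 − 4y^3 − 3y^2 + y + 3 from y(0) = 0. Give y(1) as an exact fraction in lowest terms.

−3

F'(y) = −12y^3 − 12y^2 − 6y + 1.
F(0) = 3, F'(0) = 1, so y(1) = 0 − 3/1 = −3.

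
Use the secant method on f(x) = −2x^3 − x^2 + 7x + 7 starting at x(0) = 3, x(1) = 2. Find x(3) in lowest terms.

f(3) = −35, f(2) = 1. x(2) = 2 − 1·(2 − 3)/(1 − (−35)) = 73/36.
f(2) = 1, f(73/36) = 9485/23328. x(3) = (73/36) − (9485/23328)·((73/36) − 2)/((9485/23328) − 1) = 28334/13843.

28334/13843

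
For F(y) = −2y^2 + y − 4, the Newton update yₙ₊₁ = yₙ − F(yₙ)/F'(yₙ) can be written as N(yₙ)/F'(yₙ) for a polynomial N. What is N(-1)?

2

F'(y) = −4y + 1.
N(y) = y·F'(y) − F(y) = y·(−4y + 1) − (−2y^2 + y − 4) = −2y^2 + 4.
N(-1) = 2.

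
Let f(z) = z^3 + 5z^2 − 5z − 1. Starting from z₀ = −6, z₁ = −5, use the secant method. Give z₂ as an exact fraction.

−179/31

f(−6) = −7, f(−5) = 24. z₂ = (−5) − 24·((−5) − (−6))/(24 − (−7)) = −179/31.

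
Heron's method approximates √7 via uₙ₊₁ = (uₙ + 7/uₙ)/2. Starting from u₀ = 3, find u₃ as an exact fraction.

32257/12192

u₁ = (3 + 7/3)/2 = 8/3.
u₂ = (8/3 + 7/(8/3))/2 = 127/48.
u₃ = (127/48 + 7/(127/48))/2 = 32257/12192.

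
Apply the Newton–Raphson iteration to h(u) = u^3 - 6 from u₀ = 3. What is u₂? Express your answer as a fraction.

10187/5400

h'(u) = 3u^2.
h(3) = 21, h'(3) = 27, so u₁ = 3 - 21/27 = 20/9.
h(20/9) = 3626/729, h'(20/9) = 400/27, so u₂ = (20/9) - (3626/729)/(400/27) = 10187/5400.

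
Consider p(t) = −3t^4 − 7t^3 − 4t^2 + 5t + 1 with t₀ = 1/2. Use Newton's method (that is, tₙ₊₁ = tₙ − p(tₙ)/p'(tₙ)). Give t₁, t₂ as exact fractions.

t₁ = 3/4, t₂ = 3073/4576

p'(t) = −12t^3 − 21t^2 − 8t + 5.
p(1/2) = 23/16, p'(1/2) = −23/4, so t₁ = (1/2) − (23/16)/(−23/4) = 3/4.
p(3/4) = −359/256, p'(3/4) = −143/8, so t₂ = (3/4) − (−359/256)/(−143/8) = 3073/4576.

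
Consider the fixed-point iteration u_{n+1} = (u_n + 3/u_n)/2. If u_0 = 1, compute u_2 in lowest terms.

u_1 = (1 + 3/1)/2 = 2.
u_2 = (2 + 3/2)/2 = 7/4.

7/4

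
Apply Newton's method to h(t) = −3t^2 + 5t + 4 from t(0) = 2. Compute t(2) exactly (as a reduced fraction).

964/427

h'(t) = −6t + 5.
h(2) = 2, h'(2) = −7, so t(1) = 2 − 2/(−7) = 16/7.
h(16/7) = −12/49, h'(16/7) = −61/7, so t(2) = (16/7) − (−12/49)/(−61/7) = 964/427.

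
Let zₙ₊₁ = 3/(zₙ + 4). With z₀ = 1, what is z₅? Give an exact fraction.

1491/2309

z₁ = 3/(1 + 4) = 3/5.
z₂ = 3/(3/5 + 4) = 15/23.
z₃ = 3/(15/23 + 4) = 69/107.
z₄ = 3/(69/107 + 4) = 321/497.
z₅ = 3/(321/497 + 4) = 1491/2309.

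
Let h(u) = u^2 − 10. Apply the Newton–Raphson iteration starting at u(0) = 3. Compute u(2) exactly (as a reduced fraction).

721/228

h'(u) = 2u.
h(3) = −1, h'(3) = 6, so u(1) = 3 − (−1)/6 = 19/6.
h(19/6) = 1/36, h'(19/6) = 19/3, so u(2) = (19/6) − (1/36)/(19/3) = 721/228.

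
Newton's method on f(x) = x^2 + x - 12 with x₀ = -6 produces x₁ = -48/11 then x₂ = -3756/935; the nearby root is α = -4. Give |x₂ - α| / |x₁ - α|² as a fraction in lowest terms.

11/85

x₁ - α = -48/11 - (-4) = -48/11 + 4 = -4/11, so |x₁ - α| = 4/11.
x₂ - α = -3756/935 - (-4) = -3756/935 + 4 = -16/935, so |x₂ - α| = 16/935.
|x₁ - α|² = 16/121.
Ratio = (16/935) / (16/121) = 11/85.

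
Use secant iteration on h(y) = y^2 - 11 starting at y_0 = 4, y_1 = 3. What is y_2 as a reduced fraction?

23/7

h(4) = 5, h(3) = -2. y_2 = 3 - (-2)·(3 - 4)/((-2) - 5) = 23/7.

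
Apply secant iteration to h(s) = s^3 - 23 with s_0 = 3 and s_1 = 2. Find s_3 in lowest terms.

h(3) = 4, h(2) = -15. s_2 = 2 - (-15)·(2 - 3)/((-15) - 4) = 53/19.
h(2) = -15, h(53/19) = -8880/6859. s_3 = (53/19) - (-8880/6859)·((53/19) - 2)/((-8880/6859) - (-15)) = 5983/2089.

5983/2089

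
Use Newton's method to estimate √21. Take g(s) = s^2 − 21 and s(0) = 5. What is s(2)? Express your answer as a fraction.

527/115

g'(s) = 2s.
g(5) = 4, g'(5) = 10, so s(1) = 5 − 4/10 = 23/5.
g(23/5) = 4/25, g'(23/5) = 46/5, so s(2) = (23/5) − (4/25)/(46/5) = 527/115.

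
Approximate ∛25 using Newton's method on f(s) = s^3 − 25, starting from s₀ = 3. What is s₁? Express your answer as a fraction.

79/27

f'(s) = 3s^2.
f(3) = 2, f'(3) = 27, so s₁ = 3 − 2/27 = 79/27.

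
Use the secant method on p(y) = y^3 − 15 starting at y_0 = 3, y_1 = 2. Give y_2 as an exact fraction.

p(3) = 12, p(2) = −7. y_2 = 2 − (−7)·(2 − 3)/((−7) − 12) = 45/19.

45/19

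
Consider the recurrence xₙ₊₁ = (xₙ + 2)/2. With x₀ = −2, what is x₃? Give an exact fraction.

3/2

x₁ = ((−2) + 2)/2 = 0.
x₂ = (0 + 2)/2 = 1.
x₃ = (1 + 2)/2 = 3/2.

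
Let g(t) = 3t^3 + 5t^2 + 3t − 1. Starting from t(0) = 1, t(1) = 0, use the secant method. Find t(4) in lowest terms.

g(1) = 10, g(0) = −1. t(2) = 0 − (−1)·(0 − 1)/((−1) − 10) = 1/11.
g(0) = −1, g(1/11) = −910/1331. t(3) = (1/11) − (−910/1331)·((1/11) − 0)/((−910/1331) − (−1)) = 121/421.
g(1/11) = −910/1331, g(121/421) = 25854010/74618461. t(4) = (121/421) − (25854010/74618461)·((121/421) − (1/11))/((25854010/74618461) − (−910/1331)) = 12441946/56216751.

12441946/56216751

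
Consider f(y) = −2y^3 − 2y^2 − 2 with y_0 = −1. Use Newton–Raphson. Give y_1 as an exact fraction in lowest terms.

f'(y) = −6y^2 − 4y.
f(−1) = −2, f'(−1) = −2, so y_1 = (−1) − (−2)/(−2) = −2.

−2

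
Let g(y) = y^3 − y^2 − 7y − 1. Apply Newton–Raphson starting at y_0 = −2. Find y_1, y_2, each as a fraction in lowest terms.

y_1 = −19/9, y_2 = −8119/3861

g'(y) = 3y^2 − 2y − 7.
g(−2) = 1, g'(−2) = 9, so y_1 = (−2) − 1/9 = −19/9.
g(−19/9) = −64/729, g'(−19/9) = 286/27, so y_2 = (−19/9) − (−64/729)/(286/27) = −8119/3861.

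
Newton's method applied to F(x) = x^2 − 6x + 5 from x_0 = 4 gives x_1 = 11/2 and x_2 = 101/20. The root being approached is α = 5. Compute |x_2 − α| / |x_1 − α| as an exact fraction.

x_1 − α = 11/2 − 5 = 1/2, so |x_1 − α| = 1/2.
x_2 − α = 101/20 − 5 = 1/20, so |x_2 − α| = 1/20.
Ratio = (1/20) / (1/2) = 1/10.

1/10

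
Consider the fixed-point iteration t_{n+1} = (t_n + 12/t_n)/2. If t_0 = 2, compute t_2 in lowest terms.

7/2

t_1 = (2 + 12/2)/2 = 4.
t_2 = (4 + 12/4)/2 = 7/2.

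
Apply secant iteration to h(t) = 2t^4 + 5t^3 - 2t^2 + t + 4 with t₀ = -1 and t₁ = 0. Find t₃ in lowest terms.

-108/107

h(-1) = -2, h(0) = 4. t₂ = 0 - 4·(0 - (-1))/(4 - (-2)) = -2/3.
h(0) = 4, h(-2/3) = 110/81. t₃ = (-2/3) - (110/81)·((-2/3) - 0)/((110/81) - 4) = -108/107.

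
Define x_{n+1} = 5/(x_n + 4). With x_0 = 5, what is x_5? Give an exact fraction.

5205/5209

x_1 = 5/(5 + 4) = 5/9.
x_2 = 5/(5/9 + 4) = 45/41.
x_3 = 5/(45/41 + 4) = 205/209.
x_4 = 5/(205/209 + 4) = 1045/1041.
x_5 = 5/(1045/1041 + 4) = 5205/5209.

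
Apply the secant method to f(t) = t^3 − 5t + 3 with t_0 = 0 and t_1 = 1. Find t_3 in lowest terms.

27/43

f(0) = 3, f(1) = −1. t_2 = 1 − (−1)·(1 − 0)/((−1) − 3) = 3/4.
f(1) = −1, f(3/4) = −21/64. t_3 = (3/4) − (−21/64)·((3/4) − 1)/((−21/64) − (−1)) = 27/43.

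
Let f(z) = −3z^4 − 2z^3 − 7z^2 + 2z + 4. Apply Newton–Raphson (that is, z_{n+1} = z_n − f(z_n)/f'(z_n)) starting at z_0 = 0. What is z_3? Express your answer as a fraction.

f'(z) = −12z^3 − 6z^2 − 14z + 2.
f(0) = 4, f'(0) = 2, so z_1 = 0 − 4/2 = −2.
f(−2) = −60, f'(−2) = 102, so z_2 = (−2) − (−60)/102 = −24/17.
f(−24/17) = −1592300/83521, f'(−24/17) = 214066/4913, so z_3 = (−24/17) − (−1592300/83521)/(214066/4913) = −1772642/1819561.

−1772642/1819561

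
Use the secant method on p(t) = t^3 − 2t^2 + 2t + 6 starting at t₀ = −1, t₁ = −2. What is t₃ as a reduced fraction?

p(−1) = 1, p(−2) = −14. t₂ = (−2) − (−14)·((−2) − (−1))/((−14) − 1) = −16/15.
p(−2) = −14, p(−16/15) = 1274/3375. t₃ = (−16/15) − (1274/3375)·((−16/15) − (−2))/((1274/3375) − (−14)) = −1891/1733.

−1891/1733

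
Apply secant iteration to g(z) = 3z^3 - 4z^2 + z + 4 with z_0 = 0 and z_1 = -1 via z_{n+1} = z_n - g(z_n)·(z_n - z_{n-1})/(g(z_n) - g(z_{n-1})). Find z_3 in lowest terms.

g(0) = 4, g(-1) = -4. z_2 = (-1) - (-4)·((-1) - 0)/((-4) - 4) = -1/2.
g(-1) = -4, g(-1/2) = 17/8. z_3 = (-1/2) - (17/8)·((-1/2) - (-1))/((17/8) - (-4)) = -33/49.

-33/49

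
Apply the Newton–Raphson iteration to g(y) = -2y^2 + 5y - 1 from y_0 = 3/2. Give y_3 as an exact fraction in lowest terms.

2047/882

g'(y) = -4y + 5.
g(3/2) = 2, g'(3/2) = -1, so y_1 = (3/2) - 2/(-1) = 7/2.
g(7/2) = -8, g'(7/2) = -9, so y_2 = (7/2) - (-8)/(-9) = 47/18.
g(47/18) = -128/81, g'(47/18) = -49/9, so y_3 = (47/18) - (-128/81)/(-49/9) = 2047/882.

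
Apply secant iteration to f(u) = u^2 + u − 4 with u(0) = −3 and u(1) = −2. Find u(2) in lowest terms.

−5/2

f(−3) = 2, f(−2) = −2. u(2) = (−2) − (−2)·((−2) − (−3))/((−2) − 2) = −5/2.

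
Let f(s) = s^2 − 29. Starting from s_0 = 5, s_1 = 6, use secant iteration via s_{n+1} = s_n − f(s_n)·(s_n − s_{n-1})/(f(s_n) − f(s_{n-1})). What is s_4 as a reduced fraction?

39791/7389

f(5) = −4, f(6) = 7. s_2 = 6 − 7·(6 − 5)/(7 − (−4)) = 59/11.
f(6) = 7, f(59/11) = −28/121. s_3 = (59/11) − (−28/121)·((59/11) − 6)/((−28/121) − 7) = 673/125.
f(59/11) = −28/121, f(673/125) = −196/15625. s_4 = (673/125) − (−196/15625)·((673/125) − (59/11))/((−196/15625) − (−28/121)) = 39791/7389.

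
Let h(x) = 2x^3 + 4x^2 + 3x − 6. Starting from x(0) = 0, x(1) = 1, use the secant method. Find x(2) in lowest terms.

2/3

h(0) = −6, h(1) = 3. x(2) = 1 − 3·(1 − 0)/(3 − (−6)) = 2/3.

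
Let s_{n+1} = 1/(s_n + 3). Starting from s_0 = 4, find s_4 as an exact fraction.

s_1 = 1/(4 + 3) = 1/7.
s_2 = 1/(1/7 + 3) = 7/22.
s_3 = 1/(7/22 + 3) = 22/73.
s_4 = 1/(22/73 + 3) = 73/241.

73/241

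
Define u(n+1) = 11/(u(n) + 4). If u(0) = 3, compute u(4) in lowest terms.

2563/1361

u(1) = 11/(3 + 4) = 11/7.
u(2) = 11/(11/7 + 4) = 77/39.
u(3) = 11/(77/39 + 4) = 429/233.
u(4) = 11/(429/233 + 4) = 2563/1361.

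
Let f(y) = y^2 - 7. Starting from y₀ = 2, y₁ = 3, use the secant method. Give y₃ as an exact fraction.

f(2) = -3, f(3) = 2. y₂ = 3 - 2·(3 - 2)/(2 - (-3)) = 13/5.
f(3) = 2, f(13/5) = -6/25. y₃ = (13/5) - (-6/25)·((13/5) - 3)/((-6/25) - 2) = 37/14.

37/14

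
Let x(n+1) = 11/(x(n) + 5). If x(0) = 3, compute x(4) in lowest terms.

x(1) = 11/(3 + 5) = 11/8.
x(2) = 11/(11/8 + 5) = 88/51.
x(3) = 11/(88/51 + 5) = 561/343.
x(4) = 11/(561/343 + 5) = 3773/2276.

3773/2276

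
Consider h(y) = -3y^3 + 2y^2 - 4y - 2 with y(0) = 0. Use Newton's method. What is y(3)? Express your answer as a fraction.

-10690/27841

h'(y) = -9y^2 + 4y - 4.
h(0) = -2, h'(0) = -4, so y(1) = 0 - (-2)/(-4) = -1/2.
h(-1/2) = 7/8, h'(-1/2) = -33/4, so y(2) = (-1/2) - (7/8)/(-33/4) = -13/33.
h(-13/33) = 833/11979, h'(-13/33) = -2531/363, so y(3) = (-13/33) - (833/11979)/(-2531/363) = -10690/27841.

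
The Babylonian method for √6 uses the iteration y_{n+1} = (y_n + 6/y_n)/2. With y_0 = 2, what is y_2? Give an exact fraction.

y_1 = (2 + 6/2)/2 = 5/2.
y_2 = (5/2 + 6/(5/2))/2 = 49/20.

49/20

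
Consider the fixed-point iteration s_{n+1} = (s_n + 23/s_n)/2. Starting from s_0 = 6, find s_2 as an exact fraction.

6793/1416

s_1 = (6 + 23/6)/2 = 59/12.
s_2 = (59/12 + 23/(59/12))/2 = 6793/1416.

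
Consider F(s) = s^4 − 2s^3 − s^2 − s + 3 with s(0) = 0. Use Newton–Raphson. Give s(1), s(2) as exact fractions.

s(1) = 3, s(2) = 123/47

F'(s) = 4s^3 − 6s^2 − 2s − 1.
F(0) = 3, F'(0) = −1, so s(1) = 0 − 3/(−1) = 3.
F(3) = 18, F'(3) = 47, so s(2) = 3 − 18/47 = 123/47.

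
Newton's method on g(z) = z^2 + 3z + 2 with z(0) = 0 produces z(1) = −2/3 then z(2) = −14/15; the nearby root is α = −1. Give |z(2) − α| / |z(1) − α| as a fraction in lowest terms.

1/5

z(1) − α = −2/3 − (−1) = −2/3 + 1 = 1/3, so |z(1) − α| = 1/3.
z(2) − α = −14/15 − (−1) = −14/15 + 1 = 1/15, so |z(2) − α| = 1/15.
Ratio = (1/15) / (1/3) = 1/5.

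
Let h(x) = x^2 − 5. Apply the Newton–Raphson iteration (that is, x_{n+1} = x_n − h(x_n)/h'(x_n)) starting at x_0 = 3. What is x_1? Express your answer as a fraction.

h'(x) = 2x.
h(3) = 4, h'(3) = 6, so x_1 = 3 − 4/6 = 7/3.

7/3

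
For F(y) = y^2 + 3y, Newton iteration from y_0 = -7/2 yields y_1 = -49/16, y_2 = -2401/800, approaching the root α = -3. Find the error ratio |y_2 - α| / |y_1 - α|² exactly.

8/25

y_1 - α = -49/16 - (-3) = -49/16 + 3 = -1/16, so |y_1 - α| = 1/16.
y_2 - α = -2401/800 - (-3) = -2401/800 + 3 = -1/800, so |y_2 - α| = 1/800.
|y_1 - α|² = 1/256.
Ratio = (1/800) / (1/256) = 8/25.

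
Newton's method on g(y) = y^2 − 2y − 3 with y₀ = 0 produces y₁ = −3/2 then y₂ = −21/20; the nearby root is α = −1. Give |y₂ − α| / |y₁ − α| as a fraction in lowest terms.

1/10

y₁ − α = −3/2 − (−1) = −3/2 + 1 = −1/2, so |y₁ − α| = 1/2.
y₂ − α = −21/20 − (−1) = −21/20 + 1 = −1/20, so |y₂ − α| = 1/20.
Ratio = (1/20) / (1/2) = 1/10.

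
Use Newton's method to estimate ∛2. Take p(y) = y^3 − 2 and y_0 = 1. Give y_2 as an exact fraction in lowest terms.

p'(y) = 3y^2.
p(1) = −1, p'(1) = 3, so y_1 = 1 − (−1)/3 = 4/3.
p(4/3) = 10/27, p'(4/3) = 16/3, so y_2 = (4/3) − (10/27)/(16/3) = 91/72.

91/72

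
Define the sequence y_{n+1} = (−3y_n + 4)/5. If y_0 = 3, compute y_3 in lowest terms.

−1/25

y_1 = (−3·3 + 4)/5 = −1.
y_2 = (−3·(−1) + 4)/5 = 7/5.
y_3 = (−3·(7/5) + 4)/5 = −1/25.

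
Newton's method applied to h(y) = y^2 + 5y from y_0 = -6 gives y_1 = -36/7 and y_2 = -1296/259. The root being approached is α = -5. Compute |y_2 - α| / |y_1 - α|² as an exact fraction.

7/37

y_1 - α = -36/7 - (-5) = -36/7 + 5 = -1/7, so |y_1 - α| = 1/7.
y_2 - α = -1296/259 - (-5) = -1296/259 + 5 = -1/259, so |y_2 - α| = 1/259.
|y_1 - α|² = 1/49.
Ratio = (1/259) / (1/49) = 7/37.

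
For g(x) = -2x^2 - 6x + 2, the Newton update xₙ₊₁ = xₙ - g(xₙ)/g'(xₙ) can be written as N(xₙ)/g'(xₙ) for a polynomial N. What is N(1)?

-4

g'(x) = -4x - 6.
N(x) = x·g'(x) - g(x) = x·(-4x - 6) - (-2x^2 - 6x + 2) = -2x^2 - 2.
N(1) = -4.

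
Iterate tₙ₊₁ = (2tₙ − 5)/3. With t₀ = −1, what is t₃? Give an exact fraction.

t₁ = (2·(−1) − 5)/3 = −7/3.
t₂ = (2·(−7/3) − 5)/3 = −29/9.
t₃ = (2·(−29/9) − 5)/3 = −103/27.

−103/27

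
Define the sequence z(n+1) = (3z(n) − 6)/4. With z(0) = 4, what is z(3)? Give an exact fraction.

−57/32

z(1) = (3·4 − 6)/4 = 3/2.
z(2) = (3·(3/2) − 6)/4 = −3/8.
z(3) = (3·(−3/8) − 6)/4 = −57/32.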